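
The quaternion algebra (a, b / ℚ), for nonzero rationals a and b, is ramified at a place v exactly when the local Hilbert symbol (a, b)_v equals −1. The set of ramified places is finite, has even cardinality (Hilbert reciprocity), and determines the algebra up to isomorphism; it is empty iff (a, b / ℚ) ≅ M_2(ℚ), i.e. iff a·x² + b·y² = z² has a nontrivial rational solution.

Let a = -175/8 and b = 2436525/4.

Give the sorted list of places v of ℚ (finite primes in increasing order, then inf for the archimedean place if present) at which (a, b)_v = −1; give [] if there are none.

Mod squares: a ≡ -14, b ≡ 221. Check v ∈ {∞, 2, 3, 5, 7, 13, 17}.
v=∞: -14 < 0 and 221 > 0  ⇒  (a,b)_∞ = +1.
v=5: a=5^2·(≡1), b=5^2·(≡4) mod 5; (1|5)=+1, (4|5)=+1; (−1)^{2·2·2}·(+1)^2·(+1)^2 = +1.
v=3: a=3^0·(≡1), b=3^2·(≡2) mod 3; (1|3)=+1, (2|3)=-1; (−1)^{0·2·1}·(+1)^2·(-1)^0 = +1.
v=7: a=7^1·(≡3), b=7^2·(≡1) mod 7; (3|7)=-1, (1|7)=+1; (−1)^{1·2·3}·(-1)^2·(+1)^1 = +1.
v=2: v_2(a)=-3, v_2(b)=-2; units ≡ 1, 5 (mod 8); ε·ε+αω+βω = 0·0+-3·1+-2·0 ≡ 1  ⇒  (a,b)_2 = -1.
v=17: a=17^0·(≡10), b=17^1·(≡8) mod 17; (10|17)=-1, (8|17)=+1; (−1)^{0·1·8}·(-1)^1·(+1)^0 = -1.
v=13: a=13^0·(≡9), b=13^1·(≡1) mod 13; (9|13)=+1, (1|13)=+1; (−1)^{0·1·6}·(+1)^1·(+1)^0 = +1.
Ram(-14, 221) = {2, 17}; no ℚ_2-point on the conic.

[2, 17]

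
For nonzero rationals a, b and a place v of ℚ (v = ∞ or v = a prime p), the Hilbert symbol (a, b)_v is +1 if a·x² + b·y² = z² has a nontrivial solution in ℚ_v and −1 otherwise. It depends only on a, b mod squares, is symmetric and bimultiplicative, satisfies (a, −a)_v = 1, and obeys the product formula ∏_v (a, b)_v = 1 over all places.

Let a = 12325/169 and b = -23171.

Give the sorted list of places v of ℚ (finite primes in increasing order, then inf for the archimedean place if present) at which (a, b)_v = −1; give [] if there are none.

(a, b) ≡ (493, -23171) mod (ℚ^×)²; places V = {2, 5, 13, 17, 29, 47, ∞}.
(a,b)_17: α=1, u≡6; β=1, v≡14 (mod 17); (6|17)=-1, (14|17)=-1; sign (−1)^0·-1^1·-1^1 = +1.
(a,b)_∞: sgn(493)=+, sgn(-23171)=−, so +1.
(a,b)_29: α=1, u≡2; β=1, v≡13 (mod 29); (2|29)=-1, (13|29)=+1; sign (−1)^0·-1^1·+1^1 = -1.
(a,b)_47: α=0, u≡39; β=1, v≡24 (mod 47); (39|47)=-1, (24|47)=+1; sign (−1)^0·-1^1·+1^0 = -1.
(a,b)_13: α=-2, u≡1; β=0, v≡8 (mod 13); (1|13)=+1, (8|13)=-1; sign (−1)^0·+1^0·-1^-2 = +1.
(a,b)_5: α=2, u≡2; β=0, v≡4 (mod 5); (2|5)=-1, (4|5)=+1; sign (−1)^0·-1^0·+1^2 = +1.
(a,b)_2: α=0, β=0; u≡5, v≡5 (mod 8); ε(u)ε(v)=0·0, αω(v)=0·1, βω(u)=0·1; sum ≡ 0  ⇒  +1.
Ram(493, -23171) = {29, 47}; no ℚ_29-point on the conic.

[29, 47]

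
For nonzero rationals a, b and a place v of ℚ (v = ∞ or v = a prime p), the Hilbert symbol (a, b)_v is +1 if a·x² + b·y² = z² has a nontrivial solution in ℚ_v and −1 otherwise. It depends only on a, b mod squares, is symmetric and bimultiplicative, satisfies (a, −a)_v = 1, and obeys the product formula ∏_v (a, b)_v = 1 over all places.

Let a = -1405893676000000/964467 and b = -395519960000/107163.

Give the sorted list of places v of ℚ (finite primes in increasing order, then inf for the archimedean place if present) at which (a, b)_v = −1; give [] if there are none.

Mod squares: a ≡ -57, b ≡ -245157. Check v ∈ {∞, 2, 3, 5, 7, 11, 17, 19, 23}.
v=5: a=5^6·(≡3), b=5^4·(≡3) mod 5; (3|5)=-1, (3|5)=-1; (−1)^{6·4·2}·(-1)^4·(-1)^6 = +1.
v=7: a=7^-2·(≡5), b=7^-2·(≡1) mod 7; (5|7)=-1, (1|7)=+1; (−1)^{-2·-2·3}·(-1)^-2·(+1)^-2 = +1.
v=∞: -57 < 0 and -245157 < 0  ⇒  (a,b)_∞ = -1.
v=3: a=3^-9·(≡2), b=3^-7·(≡1) mod 3; (2|3)=-1, (1|3)=+1; (−1)^{-9·-7·1}·(-1)^-7·(+1)^-9 = +1.
v=23: a=23^2·(≡16), b=23^1·(≡13) mod 23; (16|23)=+1, (13|23)=+1; (−1)^{2·1·11}·(+1)^1·(+1)^2 = +1.
v=17: a=17^2·(≡3), b=17^1·(≡5) mod 17; (3|17)=-1, (5|17)=-1; (−1)^{2·1·8}·(-1)^1·(-1)^2 = -1.
v=19: a=19^1·(≡6), b=19^1·(≡7) mod 19; (6|19)=+1, (7|19)=+1; (−1)^{1·1·9}·(+1)^1·(+1)^1 = -1.
v=11: a=11^2·(≡4), b=11^3·(≡6) mod 11; (4|11)=+1, (6|11)=-1; (−1)^{2·3·5}·(+1)^3·(-1)^2 = +1.
v=2: v_2(a)=8, v_2(b)=6; units ≡ 7, 3 (mod 8); ε·ε+αω+βω = 1·1+8·1+6·0 ≡ 1  ⇒  (a,b)_2 = -1.
(-57, -245157 / ℚ) ramifies at {2, 17, 19, ∞}: a division algebra.

[2, 17, 19, inf]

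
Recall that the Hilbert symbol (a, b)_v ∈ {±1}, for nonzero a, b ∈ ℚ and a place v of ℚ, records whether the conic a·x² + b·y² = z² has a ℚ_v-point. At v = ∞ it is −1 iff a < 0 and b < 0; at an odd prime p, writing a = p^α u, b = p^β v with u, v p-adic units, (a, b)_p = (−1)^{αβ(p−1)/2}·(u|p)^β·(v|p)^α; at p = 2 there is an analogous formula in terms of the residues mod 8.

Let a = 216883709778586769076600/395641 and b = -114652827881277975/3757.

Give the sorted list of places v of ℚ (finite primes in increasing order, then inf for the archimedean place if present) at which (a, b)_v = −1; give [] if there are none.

[2, 19]

(a, b) ≡ (494, -499187) mod (ℚ^×)²; places V = {2, 3, 5, 13, 17, 19, 37, 43, 47, ∞}.
(a,b)_47: α=4, u≡24; β=3, v≡21 (mod 47); (24|47)=+1, (21|47)=+1; sign (−1)^0·+1^3·+1^4 = +1.
(a,b)_2: α=3, β=0; u≡7, v≡5 (mod 8); ε(u)ε(v)=1·0, αω(v)=3·1, βω(u)=0·0; sum ≡ 1  ⇒  -1.
(a,b)_19: α=3, u≡6; β=3, v≡6 (mod 19); (6|19)=+1, (6|19)=+1; sign (−1)^1·+1^3·+1^3 = -1.
(a,b)_17: α=-2, u≡2; β=-2, v≡2 (mod 17); (2|17)=+1, (2|17)=+1; sign (−1)^0·+1^-2·+1^-2 = +1.
(a,b)_5: α=2, u≡4; β=2, v≡3 (mod 5); (4|5)=+1, (3|5)=-1; sign (−1)^0·+1^2·-1^2 = +1.
(a,b)_37: α=-2, u≡17; β=0, v≡32 (mod 37); (17|37)=-1, (32|37)=-1; sign (−1)^0·-1^0·-1^-2 = +1.
(a,b)_3: α=6, u≡2; β=4, v≡1 (mod 3); (2|3)=-1, (1|3)=+1; sign (−1)^0·-1^4·+1^6 = +1.
(a,b)_13: α=1, u≡4; β=-1, v≡12 (mod 13); (4|13)=+1, (12|13)=+1; sign (−1)^0·+1^-1·+1^1 = +1.
(a,b)_43: α=4, u≡23; β=3, v≡35 (mod 43); (23|43)=+1, (35|43)=+1; sign (−1)^0·+1^3·+1^4 = +1.
(a,b)_∞: sgn(494)=+, sgn(-499187)=−, so +1.
(494, -499187 / ℚ) ramifies at {2, 19}: a division algebra.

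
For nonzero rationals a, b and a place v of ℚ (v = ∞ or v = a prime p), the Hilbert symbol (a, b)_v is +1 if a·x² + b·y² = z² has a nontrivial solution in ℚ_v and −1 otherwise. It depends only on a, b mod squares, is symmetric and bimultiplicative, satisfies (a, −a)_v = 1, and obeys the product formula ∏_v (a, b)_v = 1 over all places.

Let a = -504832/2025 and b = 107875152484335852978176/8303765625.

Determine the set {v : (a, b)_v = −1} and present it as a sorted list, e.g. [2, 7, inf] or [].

Mod squares: a ≡ -493, b ≡ 1430309. Check v ∈ {∞, 2, 3, 5, 17, 29, 31, 37, 43}.
v=31: a=31^0·(≡22), b=31^1·(≡23) mod 31; (22|31)=-1, (23|31)=-1; (−1)^{0·1·15}·(-1)^1·(-1)^0 = -1.
v=17: a=17^1·(≡10), b=17^4·(≡12) mod 17; (10|17)=-1, (12|17)=-1; (−1)^{1·4·8}·(-1)^4·(-1)^1 = -1.
v=43: a=43^0·(≡40), b=43^1·(≡24) mod 43; (40|43)=+1, (24|43)=+1; (−1)^{0·1·21}·(+1)^1·(+1)^0 = +1.
v=5: a=5^-2·(≡3), b=5^-6·(≡1) mod 5; (3|5)=-1, (1|5)=+1; (−1)^{-2·-6·2}·(-1)^-6·(+1)^-2 = +1.
v=3: a=3^-4·(≡2), b=3^-12·(≡2) mod 3; (2|3)=-1, (2|3)=-1; (−1)^{-4·-12·1}·(-1)^-12·(-1)^-4 = +1.
v=29: a=29^1·(≡19), b=29^3·(≡10) mod 29; (19|29)=-1, (10|29)=-1; (−1)^{1·3·14}·(-1)^3·(-1)^1 = +1.
v=∞: -493 < 0 and 1430309 > 0  ⇒  (a,b)_∞ = +1.
v=37: a=37^0·(≡30), b=37^1·(≡22) mod 37; (30|37)=+1, (22|37)=-1; (−1)^{0·1·18}·(+1)^1·(-1)^0 = +1.
v=2: v_2(a)=10, v_2(b)=30; units ≡ 3, 5 (mod 8); ε·ε+αω+βω = 1·0+10·1+30·1 ≡ 0  ⇒  (a,b)_2 = +1.
|Ram(-493, 1430309)| = 2, even; anisotropic at {17, 31}.

[17, 31]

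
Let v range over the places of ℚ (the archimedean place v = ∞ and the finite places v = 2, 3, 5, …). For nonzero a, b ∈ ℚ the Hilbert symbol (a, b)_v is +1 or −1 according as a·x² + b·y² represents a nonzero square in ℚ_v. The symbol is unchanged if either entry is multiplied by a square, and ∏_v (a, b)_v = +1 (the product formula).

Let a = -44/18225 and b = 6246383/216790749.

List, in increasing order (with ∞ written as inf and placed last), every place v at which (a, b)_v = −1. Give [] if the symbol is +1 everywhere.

[7, 13]

(a, b) ≡ (-11, 3003) mod (ℚ^×)²; places V = {2, 3, 5, 7, 11, 13, 17, 19, ∞}.
(a,b)_17: α=0, u≡7; β=-2, v≡12 (mod 17); (7|17)=-1, (12|17)=-1; sign (−1)^0·-1^-2·-1^0 = +1.
(a,b)_2: α=2, β=0; u≡5, v≡3 (mod 8); ε(u)ε(v)=0·1, αω(v)=2·1, βω(u)=0·1; sum ≡ 0  ⇒  +1.
(a,b)_7: α=0, u≡3; β=-3, v≡4 (mod 7); (3|7)=-1, (4|7)=+1; sign (−1)^0·-1^-3·+1^0 = -1.
(a,b)_∞: sgn(-11)=−, sgn(3003)=+, so +1.
(a,b)_19: α=0, u≡8; β=2, v≡4 (mod 19); (8|19)=-1, (4|19)=+1; sign (−1)^0·-1^2·+1^0 = +1.
(a,b)_13: α=0, u≡5; β=1, v≡4 (mod 13); (5|13)=-1, (4|13)=+1; sign (−1)^0·-1^1·+1^0 = -1.
(a,b)_11: α=1, u≡2; β=3, v≡4 (mod 11); (2|11)=-1, (4|11)=+1; sign (−1)^1·-1^3·+1^1 = +1.
(a,b)_5: α=-2, u≡4; β=0, v≡2 (mod 5); (4|5)=+1, (2|5)=-1; sign (−1)^0·+1^0·-1^-2 = +1.
(a,b)_3: α=-6, u≡1; β=-7, v≡2 (mod 3); (1|3)=+1, (2|3)=-1; sign (−1)^0·+1^-7·-1^-6 = +1.
Ram(-11, 3003) = {7, 13}; no ℚ_7-point on the conic.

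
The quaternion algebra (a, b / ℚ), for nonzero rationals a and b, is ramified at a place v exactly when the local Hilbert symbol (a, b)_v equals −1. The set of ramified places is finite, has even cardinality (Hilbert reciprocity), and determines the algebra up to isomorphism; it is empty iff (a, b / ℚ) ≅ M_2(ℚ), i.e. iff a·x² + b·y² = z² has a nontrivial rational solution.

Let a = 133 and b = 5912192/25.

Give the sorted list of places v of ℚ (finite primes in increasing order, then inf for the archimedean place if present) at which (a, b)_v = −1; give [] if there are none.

Mod squares: a ≡ 133, b ≡ 92378. Check v ∈ {∞, 2, 5, 7, 11, 13, 17, 19}.
v=7: a=7^1·(≡5), b=7^0·(≡5) mod 7; (5|7)=-1, (5|7)=-1; (−1)^{1·0·3}·(-1)^0·(-1)^1 = -1.
v=13: a=13^0·(≡3), b=13^1·(≡8) mod 13; (3|13)=+1, (8|13)=-1; (−1)^{0·1·6}·(+1)^1·(-1)^0 = +1.
v=17: a=17^0·(≡14), b=17^1·(≡3) mod 17; (14|17)=-1, (3|17)=-1; (−1)^{0·1·8}·(-1)^1·(-1)^0 = -1.
v=19: a=19^1·(≡7), b=19^1·(≡4) mod 19; (7|19)=+1, (4|19)=+1; (−1)^{1·1·9}·(+1)^1·(+1)^1 = -1.
v=∞: 133 > 0 and 92378 > 0  ⇒  (a,b)_∞ = +1.
v=5: a=5^0·(≡3), b=5^-2·(≡2) mod 5; (3|5)=-1, (2|5)=-1; (−1)^{0·-2·2}·(-1)^-2·(-1)^0 = +1.
v=11: a=11^0·(≡1), b=11^1·(≡4) mod 11; (1|11)=+1, (4|11)=+1; (−1)^{0·1·5}·(+1)^1·(+1)^0 = +1.
v=2: v_2(a)=0, v_2(b)=7; units ≡ 5, 5 (mod 8); ε·ε+αω+βω = 0·0+0·1+7·1 ≡ 1  ⇒  (a,b)_2 = -1.
Ram(133, 92378) = {2, 7, 17, 19}; no ℚ_2-point on the conic.

[2, 7, 17, 19]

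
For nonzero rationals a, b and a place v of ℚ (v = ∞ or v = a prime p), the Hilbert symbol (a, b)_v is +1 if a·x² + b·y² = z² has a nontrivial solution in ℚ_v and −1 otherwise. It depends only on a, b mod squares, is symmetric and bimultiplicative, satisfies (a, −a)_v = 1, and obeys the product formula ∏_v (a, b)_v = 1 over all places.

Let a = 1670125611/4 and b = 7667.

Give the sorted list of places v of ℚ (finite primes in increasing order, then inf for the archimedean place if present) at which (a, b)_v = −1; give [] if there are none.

[2, 3, 17, 41]

(a, b) ≡ (8211, 7667) mod (ℚ^×)²; places V = {2, 3, 7, 11, 17, 23, 41, ∞}.
(a,b)_7: α=1, u≡2; β=0, v≡2 (mod 7); (2|7)=+1, (2|7)=+1; sign (−1)^0·+1^0·+1^1 = +1.
(a,b)_17: α=1, u≡10; β=1, v≡9 (mod 17); (10|17)=-1, (9|17)=+1; sign (−1)^0·-1^1·+1^1 = -1.
(a,b)_2: α=-2, β=0; u≡3, v≡3 (mod 8); ε(u)ε(v)=1·1, αω(v)=-2·1, βω(u)=0·1; sum ≡ 1  ⇒  -1.
(a,b)_3: α=1, u≡1; β=0, v≡2 (mod 3); (1|3)=+1, (2|3)=-1; sign (−1)^0·+1^0·-1^1 = -1.
(a,b)_41: α=2, u≡15; β=1, v≡23 (mod 41); (15|41)=-1, (23|41)=+1; sign (−1)^0·-1^1·+1^2 = -1.
(a,b)_11: α=2, u≡3; β=1, v≡4 (mod 11); (3|11)=+1, (4|11)=+1; sign (−1)^0·+1^1·+1^2 = +1.
(a,b)_∞: sgn(8211)=+, sgn(7667)=+, so +1.
(a,b)_23: α=1, u≡13; β=0, v≡8 (mod 23); (13|23)=+1, (8|23)=+1; sign (−1)^0·+1^0·+1^1 = +1.
|Ram(8211, 7667)| = 4, even; anisotropic at {2, 3, 17, 41}.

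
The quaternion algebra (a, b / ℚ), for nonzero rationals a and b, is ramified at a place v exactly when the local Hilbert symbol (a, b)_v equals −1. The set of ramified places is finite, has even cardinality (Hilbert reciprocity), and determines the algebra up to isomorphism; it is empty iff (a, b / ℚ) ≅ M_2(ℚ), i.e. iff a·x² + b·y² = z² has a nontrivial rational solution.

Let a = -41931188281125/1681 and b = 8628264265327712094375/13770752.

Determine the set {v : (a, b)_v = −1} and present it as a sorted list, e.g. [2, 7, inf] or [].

(a, b) ≡ (-2805, 16302) mod (ℚ^×)²; places V = {2, 3, 5, 11, 13, 17, 19, 41, ∞}.
(a,b)_2: α=0, β=-13; u≡3, v≡7 (mod 8); ε(u)ε(v)=1·1, αω(v)=0·0, βω(u)=-13·1; sum ≡ 0  ⇒  +1.
(a,b)_3: α=5, u≡1; β=9, v≡1 (mod 3); (1|3)=+1, (1|3)=+1; sign (−1)^1·+1^9·+1^5 = -1.
(a,b)_41: α=-2, u≡11; β=-2, v≡39 (mod 41); (11|41)=-1, (39|41)=+1; sign (−1)^0·-1^-2·+1^-2 = +1.
(a,b)_17: α=1, u≡6; β=2, v≡8 (mod 17); (6|17)=-1, (8|17)=+1; sign (−1)^0·-1^2·+1^1 = +1.
(a,b)_19: α=2, u≡9; β=3, v≡8 (mod 19); (9|19)=+1, (8|19)=-1; sign (−1)^0·+1^3·-1^2 = +1.
(a,b)_5: α=3, u≡1; β=4, v≡3 (mod 5); (1|5)=+1, (3|5)=-1; sign (−1)^0·+1^4·-1^3 = -1.
(a,b)_11: α=3, u≡3; β=5, v≡6 (mod 11); (3|11)=+1, (6|11)=-1; sign (−1)^1·+1^5·-1^3 = +1.
(a,b)_∞: sgn(-2805)=−, sgn(16302)=+, so +1.
(a,b)_13: α=2, u≡1; β=3, v≡8 (mod 13); (1|13)=+1, (8|13)=-1; sign (−1)^0·+1^3·-1^2 = +1.
(-2805, 16302 / ℚ) ramifies at {3, 5}: a division algebra.

[3, 5]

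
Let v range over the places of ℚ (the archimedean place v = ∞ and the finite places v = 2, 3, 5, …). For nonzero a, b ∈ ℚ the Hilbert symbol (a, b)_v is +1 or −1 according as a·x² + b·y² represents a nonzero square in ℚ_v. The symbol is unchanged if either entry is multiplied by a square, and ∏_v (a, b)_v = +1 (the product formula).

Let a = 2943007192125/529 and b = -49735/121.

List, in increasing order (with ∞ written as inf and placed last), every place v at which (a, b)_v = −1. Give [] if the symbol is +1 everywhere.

[11, 17]

Mod squares: a ≡ 1453336885, b ≡ -1015. Check v ∈ {∞, 2, 3, 5, 7, 11, 13, 17, 19, 23, 29, 31}.
v=23: a=23^-2·(≡5), b=23^0·(≡10) mod 23; (5|23)=-1, (10|23)=-1; (−1)^{-2·0·11}·(-1)^0·(-1)^-2 = +1.
v=17: a=17^1·(≡6), b=17^0·(≡12) mod 17; (6|17)=-1, (12|17)=-1; (−1)^{1·0·8}·(-1)^0·(-1)^1 = -1.
v=∞: 1453336885 > 0 and -1015 < 0  ⇒  (a,b)_∞ = +1.
v=29: a=29^1·(≡23), b=29^1·(≡5) mod 29; (23|29)=+1, (5|29)=+1; (−1)^{1·1·14}·(+1)^1·(+1)^1 = +1.
v=2: v_2(a)=0, v_2(b)=0; units ≡ 5, 1 (mod 8); ε·ε+αω+βω = 0·0+0·0+0·1 ≡ 0  ⇒  (a,b)_2 = +1.
v=5: a=5^3·(≡3), b=5^1·(≡3) mod 5; (3|5)=-1, (3|5)=-1; (−1)^{3·1·2}·(-1)^1·(-1)^3 = +1.
v=11: a=11^1·(≡7), b=11^-2·(≡7) mod 11; (7|11)=-1, (7|11)=-1; (−1)^{1·-2·5}·(-1)^-2·(-1)^1 = -1.
v=31: a=31^1·(≡9), b=31^0·(≡14) mod 31; (9|31)=+1, (14|31)=+1; (−1)^{1·0·15}·(+1)^0·(+1)^1 = +1.
v=7: a=7^1·(≡5), b=7^3·(≡1) mod 7; (5|7)=-1, (1|7)=+1; (−1)^{1·3·3}·(-1)^3·(+1)^1 = +1.
v=3: a=3^4·(≡1), b=3^0·(≡2) mod 3; (1|3)=+1, (2|3)=-1; (−1)^{4·0·1}·(+1)^0·(-1)^4 = +1.
v=19: a=19^1·(≡10), b=19^0·(≡1) mod 19; (10|19)=-1, (1|19)=+1; (−1)^{1·0·9}·(-1)^0·(+1)^1 = +1.
v=13: a=13^1·(≡2), b=13^0·(≡4) mod 13; (2|13)=-1, (4|13)=+1; (−1)^{1·0·6}·(-1)^0·(+1)^1 = +1.
Ram(1453336885, -1015) = {11, 17}; no ℚ_11-point on the conic.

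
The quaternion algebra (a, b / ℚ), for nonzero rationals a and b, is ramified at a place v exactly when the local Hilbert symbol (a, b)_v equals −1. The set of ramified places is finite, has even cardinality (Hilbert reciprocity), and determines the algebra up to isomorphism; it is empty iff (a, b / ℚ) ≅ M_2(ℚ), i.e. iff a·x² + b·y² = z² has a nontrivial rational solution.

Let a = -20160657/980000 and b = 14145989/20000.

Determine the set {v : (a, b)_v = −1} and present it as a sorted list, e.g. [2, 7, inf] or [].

[2, 13]

Mod squares: a ≡ -34, b ≡ 442. Check v ∈ {∞, 2, 3, 5, 7, 11, 13, 17, 23}.
v=13: a=13^0·(≡2), b=13^1·(≡11) mod 13; (2|13)=-1, (11|13)=-1; (−1)^{0·1·6}·(-1)^1·(-1)^0 = -1.
v=7: a=7^-2·(≡1), b=7^0·(≡4) mod 7; (1|7)=+1, (4|7)=+1; (−1)^{-2·0·3}·(+1)^0·(+1)^-2 = +1.
v=∞: -34 < 0 and 442 > 0  ⇒  (a,b)_∞ = +1.
v=5: a=5^-4·(≡1), b=5^-4·(≡2) mod 5; (1|5)=+1, (2|5)=-1; (−1)^{-4·-4·2}·(+1)^-4·(-1)^-4 = +1.
v=2: v_2(a)=-5, v_2(b)=-5; units ≡ 7, 5 (mod 8); ε·ε+αω+βω = 1·0+-5·1+-5·0 ≡ 1  ⇒  (a,b)_2 = -1.
v=3: a=3^4·(≡2), b=3^0·(≡1) mod 3; (2|3)=-1, (1|3)=+1; (−1)^{4·0·1}·(-1)^0·(+1)^4 = +1.
v=23: a=23^0·(≡1), b=23^2·(≡10) mod 23; (1|23)=+1, (10|23)=-1; (−1)^{0·2·11}·(+1)^2·(-1)^0 = +1.
v=11: a=11^4·(≡2), b=11^2·(≡6) mod 11; (2|11)=-1, (6|11)=-1; (−1)^{4·2·5}·(-1)^2·(-1)^4 = +1.
v=17: a=17^1·(≡16), b=17^1·(≡15) mod 17; (16|17)=+1, (15|17)=+1; (−1)^{1·1·8}·(+1)^1·(+1)^1 = +1.
|Ram(-34, 442)| = 2, even; anisotropic at {2, 13}.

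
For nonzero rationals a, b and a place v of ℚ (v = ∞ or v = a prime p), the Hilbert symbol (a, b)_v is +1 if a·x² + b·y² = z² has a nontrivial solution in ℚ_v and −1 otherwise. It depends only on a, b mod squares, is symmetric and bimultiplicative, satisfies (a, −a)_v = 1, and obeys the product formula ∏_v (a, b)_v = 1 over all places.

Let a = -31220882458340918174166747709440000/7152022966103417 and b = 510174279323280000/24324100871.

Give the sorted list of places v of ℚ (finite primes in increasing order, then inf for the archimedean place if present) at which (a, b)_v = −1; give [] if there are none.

[2, 17]

(a, b) ≡ (-17, 102102) mod (ℚ^×)²; places V = {2, 3, 5, 7, 11, 13, 17, 19, 23, 29, 31, 43, ∞}.
(a,b)_7: α=0, u≡1; β=-1, v≡5 (mod 7); (1|7)=+1, (5|7)=-1; sign (−1)^0·+1^-1·-1^0 = +1.
(a,b)_∞: sgn(-17)=−, sgn(102102)=+, so +1.
(a,b)_31: α=4, u≡7; β=2, v≡2 (mod 31); (7|31)=+1, (2|31)=+1; sign (−1)^0·+1^2·+1^4 = +1.
(a,b)_11: α=2, u≡5; β=1, v≡1 (mod 11); (5|11)=+1, (1|11)=+1; sign (−1)^0·+1^1·+1^2 = +1.
(a,b)_29: α=-10, u≡17; β=-4, v≡24 (mod 29); (17|29)=-1, (24|29)=+1; sign (−1)^0·-1^-4·+1^-10 = +1.
(a,b)_43: α=2, u≡3; β=0, v≡12 (mod 43); (3|43)=-1, (12|43)=-1; sign (−1)^0·-1^0·-1^2 = +1.
(a,b)_2: α=30, β=7; u≡7, v≡3 (mod 8); ε(u)ε(v)=1·1, αω(v)=30·1, βω(u)=7·0; sum ≡ 1  ⇒  -1.
(a,b)_3: α=2, u≡1; β=5, v≡2 (mod 3); (1|3)=+1, (2|3)=-1; sign (−1)^0·+1^5·-1^2 = +1.
(a,b)_19: α=0, u≡12; β=2, v≡15 (mod 19); (12|19)=-1, (15|19)=-1; sign (−1)^0·-1^2·-1^0 = +1.
(a,b)_17: α=-1, u≡16; β=-3, v≡10 (mod 17); (16|17)=+1, (10|17)=-1; sign (−1)^0·+1^-3·-1^-1 = -1.
(a,b)_23: α=6, u≡1; β=2, v≡17 (mod 23); (1|23)=+1, (17|23)=-1; sign (−1)^0·+1^2·-1^6 = +1.
(a,b)_13: α=2, u≡9; β=1, v≡2 (mod 13); (9|13)=+1, (2|13)=-1; sign (−1)^0·+1^1·-1^2 = +1.
(a,b)_5: α=4, u≡3; β=4, v≡3 (mod 5); (3|5)=-1, (3|5)=-1; sign (−1)^0·-1^4·-1^4 = +1.
Ram(-17, 102102) = {2, 17}; no ℚ_2-point on the conic.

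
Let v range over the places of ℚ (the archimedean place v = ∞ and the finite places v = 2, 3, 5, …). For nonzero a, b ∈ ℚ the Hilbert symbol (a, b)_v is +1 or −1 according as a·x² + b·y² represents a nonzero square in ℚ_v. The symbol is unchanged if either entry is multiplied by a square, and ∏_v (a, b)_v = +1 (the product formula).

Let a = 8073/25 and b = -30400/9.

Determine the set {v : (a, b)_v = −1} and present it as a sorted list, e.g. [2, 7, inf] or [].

[3, 13]

(a, b) ≡ (897, -19) mod (ℚ^×)²; places V = {2, 3, 5, 13, 19, 23, ∞}.
(a,b)_3: α=3, u≡2; β=-2, v≡2 (mod 3); (2|3)=-1, (2|3)=-1; sign (−1)^0·-1^-2·-1^3 = -1.
(a,b)_19: α=0, u≡6; β=1, v≡8 (mod 19); (6|19)=+1, (8|19)=-1; sign (−1)^0·+1^1·-1^0 = +1.
(a,b)_∞: sgn(897)=+, sgn(-19)=−, so +1.
(a,b)_2: α=0, β=6; u≡1, v≡5 (mod 8); ε(u)ε(v)=0·0, αω(v)=0·1, βω(u)=6·0; sum ≡ 0  ⇒  +1.
(a,b)_5: α=-2, u≡3; β=2, v≡1 (mod 5); (3|5)=-1, (1|5)=+1; sign (−1)^0·-1^2·+1^-2 = +1.
(a,b)_13: α=1, u≡3; β=0, v≡8 (mod 13); (3|13)=+1, (8|13)=-1; sign (−1)^0·+1^0·-1^1 = -1.
(a,b)_23: α=1, u≡3; β=0, v≡16 (mod 23); (3|23)=+1, (16|23)=+1; sign (−1)^0·+1^0·+1^1 = +1.
Ram(897, -19) = {3, 13}; no ℚ_3-point on the conic.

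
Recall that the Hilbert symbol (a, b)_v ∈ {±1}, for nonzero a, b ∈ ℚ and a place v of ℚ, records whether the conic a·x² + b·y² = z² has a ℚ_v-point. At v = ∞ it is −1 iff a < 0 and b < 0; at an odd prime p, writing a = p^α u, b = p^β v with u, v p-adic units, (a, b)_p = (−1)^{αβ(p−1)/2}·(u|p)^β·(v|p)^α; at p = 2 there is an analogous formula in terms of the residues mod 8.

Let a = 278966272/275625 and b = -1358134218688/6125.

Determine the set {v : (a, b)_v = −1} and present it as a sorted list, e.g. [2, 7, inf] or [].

(a, b) ≡ (403, -1235) mod (ℚ^×)²; places V = {2, 3, 5, 7, 13, 19, 23, 31, ∞}.
(a,b)_5: α=-4, u≡2; β=-3, v≡3 (mod 5); (2|5)=-1, (3|5)=-1; sign (−1)^0·-1^-3·-1^-4 = -1.
(a,b)_19: α=0, u≡11; β=1, v≡16 (mod 19); (11|19)=+1, (16|19)=+1; sign (−1)^0·+1^1·+1^0 = +1.
(a,b)_23: α=0, u≡12; β=2, v≡17 (mod 23); (12|23)=+1, (17|23)=-1; sign (−1)^0·+1^2·-1^0 = +1.
(a,b)_2: α=12, β=6; u≡3, v≡5 (mod 8); ε(u)ε(v)=1·0, αω(v)=12·1, βω(u)=6·1; sum ≡ 0  ⇒  +1.
(a,b)_13: α=3, u≡8; β=3, v≡12 (mod 13); (8|13)=-1, (12|13)=+1; sign (−1)^0·-1^3·+1^3 = -1.
(a,b)_7: α=-2, u≡1; β=-2, v≡2 (mod 7); (1|7)=+1, (2|7)=+1; sign (−1)^0·+1^-2·+1^-2 = +1.
(a,b)_31: α=1, u≡27; β=2, v≡10 (mod 31); (27|31)=-1, (10|31)=+1; sign (−1)^0·-1^2·+1^1 = +1.
(a,b)_∞: sgn(403)=+, sgn(-1235)=−, so +1.
(a,b)_3: α=-2, u≡1; β=0, v≡1 (mod 3); (1|3)=+1, (1|3)=+1; sign (−1)^0·+1^0·+1^-2 = +1.
Ram(403, -1235) = {5, 13}; no ℚ_5-point on the conic.

[5, 13]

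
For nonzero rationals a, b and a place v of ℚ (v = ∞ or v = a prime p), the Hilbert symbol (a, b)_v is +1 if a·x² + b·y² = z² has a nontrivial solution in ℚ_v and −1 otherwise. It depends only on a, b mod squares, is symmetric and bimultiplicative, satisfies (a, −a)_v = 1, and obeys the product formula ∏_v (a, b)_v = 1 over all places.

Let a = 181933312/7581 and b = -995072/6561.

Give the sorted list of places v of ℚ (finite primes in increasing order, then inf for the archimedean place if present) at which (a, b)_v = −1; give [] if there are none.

Mod squares: a ≡ 5313, b ≡ -23. Check v ∈ {∞, 2, 3, 7, 11, 13, 19, 23, 53}.
v=7: a=7^-1·(≡3), b=7^0·(≡3) mod 7; (3|7)=-1, (3|7)=-1; (−1)^{-1·0·3}·(-1)^0·(-1)^-1 = -1.
v=53: a=53^2·(≡1), b=53^0·(≡19) mod 53; (1|53)=+1, (19|53)=-1; (−1)^{2·0·26}·(+1)^0·(-1)^2 = +1.
v=3: a=3^-1·(≡1), b=3^-8·(≡1) mod 3; (1|3)=+1, (1|3)=+1; (−1)^{-1·-8·1}·(+1)^-8·(+1)^-1 = +1.
v=∞: 5313 > 0 and -23 < 0  ⇒  (a,b)_∞ = +1.
v=23: a=23^1·(≡12), b=23^1·(≡19) mod 23; (12|23)=+1, (19|23)=-1; (−1)^{1·1·11}·(+1)^1·(-1)^1 = +1.
v=13: a=13^0·(≡1), b=13^2·(≡3) mod 13; (1|13)=+1, (3|13)=+1; (−1)^{0·2·6}·(+1)^2·(+1)^0 = +1.
v=19: a=19^-2·(≡14), b=19^0·(≡12) mod 19; (14|19)=-1, (12|19)=-1; (−1)^{-2·0·9}·(-1)^0·(-1)^-2 = +1.
v=11: a=11^1·(≡6), b=11^0·(≡2) mod 11; (6|11)=-1, (2|11)=-1; (−1)^{1·0·5}·(-1)^0·(-1)^1 = -1.
v=2: v_2(a)=8, v_2(b)=8; units ≡ 1, 1 (mod 8); ε·ε+αω+βω = 0·0+8·0+8·0 ≡ 0  ⇒  (a,b)_2 = +1.
Ram(5313, -23) = {7, 11}; no ℚ_7-point on the conic.

[7, 11]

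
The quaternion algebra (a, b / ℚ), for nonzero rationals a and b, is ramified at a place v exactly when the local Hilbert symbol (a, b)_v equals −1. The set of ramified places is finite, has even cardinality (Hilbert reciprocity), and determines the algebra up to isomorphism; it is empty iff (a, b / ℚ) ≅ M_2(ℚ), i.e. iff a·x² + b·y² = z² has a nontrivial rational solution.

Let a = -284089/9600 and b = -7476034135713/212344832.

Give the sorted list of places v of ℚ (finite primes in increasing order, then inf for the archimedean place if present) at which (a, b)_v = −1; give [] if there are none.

[2, inf]

(a, b) ≡ (-6, -66) mod (ℚ^×)²; places V = {2, 3, 5, 7, 11, 13, 19, 23, 41, 47, ∞}.
(a,b)_47: α=0, u≡10; β=2, v≡28 (mod 47); (10|47)=-1, (28|47)=+1; sign (−1)^0·-1^2·+1^0 = +1.
(a,b)_23: α=0, u≡11; β=-2, v≡9 (mod 23); (11|23)=-1, (9|23)=+1; sign (−1)^0·-1^-2·+1^0 = +1.
(a,b)_13: α=2, u≡8; β=2, v≡3 (mod 13); (8|13)=-1, (3|13)=+1; sign (−1)^0·-1^2·+1^2 = +1.
(a,b)_7: α=0, u≡2; β=-2, v≡4 (mod 7); (2|7)=+1, (4|7)=+1; sign (−1)^0·+1^-2·+1^0 = +1.
(a,b)_19: α=0, u≡15; β=2, v≡8 (mod 19); (15|19)=-1, (8|19)=-1; sign (−1)^0·-1^2·-1^0 = +1.
(a,b)_11: α=0, u≡1; β=1, v≡9 (mod 11); (1|11)=+1, (9|11)=+1; sign (−1)^0·+1^1·+1^0 = +1.
(a,b)_∞: sgn(-6)=−, sgn(-66)=−, so -1.
(a,b)_41: α=2, u≡6; β=2, v≡37 (mod 41); (6|41)=-1, (37|41)=+1; sign (−1)^0·-1^2·+1^2 = +1.
(a,b)_5: α=-2, u≡4; β=0, v≡1 (mod 5); (4|5)=+1, (1|5)=+1; sign (−1)^0·+1^0·+1^-2 = +1.
(a,b)_2: α=-7, β=-13; u≡5, v≡7 (mod 8); ε(u)ε(v)=0·1, αω(v)=-7·0, βω(u)=-13·1; sum ≡ 1  ⇒  -1.
(a,b)_3: α=-1, u≡1; β=1, v≡2 (mod 3); (1|3)=+1, (2|3)=-1; sign (−1)^1·+1^1·-1^-1 = +1.
Ram(-6, -66) = {2, ∞}; no ℚ_2-point on the conic.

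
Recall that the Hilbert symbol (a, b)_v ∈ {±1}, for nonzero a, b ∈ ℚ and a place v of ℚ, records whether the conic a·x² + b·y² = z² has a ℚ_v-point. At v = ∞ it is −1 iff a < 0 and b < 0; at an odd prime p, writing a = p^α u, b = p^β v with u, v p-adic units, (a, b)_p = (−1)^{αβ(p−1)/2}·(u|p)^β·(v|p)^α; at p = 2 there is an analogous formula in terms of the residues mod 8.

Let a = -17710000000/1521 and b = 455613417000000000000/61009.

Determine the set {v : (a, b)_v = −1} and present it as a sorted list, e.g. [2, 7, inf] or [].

[5, 11, 23, 31]

Mod squares: a ≡ -17710, b ≡ 217. Check v ∈ {∞, 2, 3, 5, 7, 11, 13, 19, 23, 31}.
v=5: a=5^7·(≡2), b=5^12·(≡3) mod 5; (2|5)=-1, (3|5)=-1; (−1)^{7·12·2}·(-1)^12·(-1)^7 = -1.
v=2: v_2(a)=7, v_2(b)=12; units ≡ 1, 1 (mod 8); ε·ε+αω+βω = 0·0+7·0+12·0 ≡ 0  ⇒  (a,b)_2 = +1.
v=11: a=11^1·(≡6), b=11^0·(≡2) mod 11; (6|11)=-1, (2|11)=-1; (−1)^{1·0·5}·(-1)^0·(-1)^1 = -1.
v=31: a=31^0·(≡22), b=31^1·(≡25) mod 31; (22|31)=-1, (25|31)=+1; (−1)^{0·1·15}·(-1)^1·(+1)^0 = -1.
v=7: a=7^1·(≡2), b=7^3·(≡5) mod 7; (2|7)=+1, (5|7)=-1; (−1)^{1·3·3}·(+1)^3·(-1)^1 = +1.
v=19: a=19^0·(≡16), b=19^-2·(≡3) mod 19; (16|19)=+1, (3|19)=-1; (−1)^{0·-2·9}·(+1)^-2·(-1)^0 = +1.
v=∞: -17710 < 0 and 217 > 0  ⇒  (a,b)_∞ = +1.
v=23: a=23^1·(≡1), b=23^2·(≡15) mod 23; (1|23)=+1, (15|23)=-1; (−1)^{1·2·11}·(+1)^2·(-1)^1 = -1.
v=3: a=3^-2·(≡2), b=3^4·(≡1) mod 3; (2|3)=-1, (1|3)=+1; (−1)^{-2·4·1}·(-1)^4·(+1)^-2 = +1.
v=13: a=13^-2·(≡1), b=13^-2·(≡9) mod 13; (1|13)=+1, (9|13)=+1; (−1)^{-2·-2·6}·(+1)^-2·(+1)^-2 = +1.
Ram(-17710, 217) = {5, 11, 23, 31}; no ℚ_5-point on the conic.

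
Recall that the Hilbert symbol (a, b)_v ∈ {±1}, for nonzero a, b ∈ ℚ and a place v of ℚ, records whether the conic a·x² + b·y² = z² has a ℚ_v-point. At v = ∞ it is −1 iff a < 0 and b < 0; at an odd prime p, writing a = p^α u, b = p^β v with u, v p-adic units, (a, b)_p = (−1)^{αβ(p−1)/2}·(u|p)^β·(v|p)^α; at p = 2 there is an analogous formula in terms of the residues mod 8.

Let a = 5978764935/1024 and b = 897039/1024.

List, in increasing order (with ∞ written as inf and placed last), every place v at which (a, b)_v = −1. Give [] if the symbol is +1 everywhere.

(a, b) ≡ (664307215, 99671) mod (ℚ^×)²; places V = {2, 3, 5, 11, 13, 17, 31, 41, 43, ∞}.
(a,b)_41: α=1, u≡17; β=1, v≡15 (mod 41); (17|41)=-1, (15|41)=-1; sign (−1)^0·-1^1·-1^1 = +1.
(a,b)_31: α=1, u≡16; β=0, v≡23 (mod 31); (16|31)=+1, (23|31)=-1; sign (−1)^0·+1^0·-1^1 = -1.
(a,b)_∞: sgn(664307215)=+, sgn(99671)=+, so +1.
(a,b)_43: α=1, u≡34; β=0, v≡41 (mod 43); (34|43)=-1, (41|43)=+1; sign (−1)^0·-1^0·+1^1 = +1.
(a,b)_2: α=-10, β=-10; u≡7, v≡7 (mod 8); ε(u)ε(v)=1·1, αω(v)=-10·0, βω(u)=-10·0; sum ≡ 1  ⇒  -1.
(a,b)_11: α=1, u≡5; β=1, v≡6 (mod 11); (5|11)=+1, (6|11)=-1; sign (−1)^1·+1^1·-1^1 = +1.
(a,b)_3: α=2, u≡1; β=2, v≡2 (mod 3); (1|3)=+1, (2|3)=-1; sign (−1)^0·+1^2·-1^2 = +1.
(a,b)_5: α=1, u≡3; β=0, v≡1 (mod 5); (3|5)=-1, (1|5)=+1; sign (−1)^0·-1^0·+1^1 = +1.
(a,b)_13: α=1, u≡3; β=1, v≡9 (mod 13); (3|13)=+1, (9|13)=+1; sign (−1)^0·+1^1·+1^1 = +1.
(a,b)_17: α=1, u≡4; β=1, v≡4 (mod 17); (4|17)=+1, (4|17)=+1; sign (−1)^0·+1^1·+1^1 = +1.
(664307215, 99671 / ℚ) ramifies at {2, 31}: a division algebra.

[2, 31]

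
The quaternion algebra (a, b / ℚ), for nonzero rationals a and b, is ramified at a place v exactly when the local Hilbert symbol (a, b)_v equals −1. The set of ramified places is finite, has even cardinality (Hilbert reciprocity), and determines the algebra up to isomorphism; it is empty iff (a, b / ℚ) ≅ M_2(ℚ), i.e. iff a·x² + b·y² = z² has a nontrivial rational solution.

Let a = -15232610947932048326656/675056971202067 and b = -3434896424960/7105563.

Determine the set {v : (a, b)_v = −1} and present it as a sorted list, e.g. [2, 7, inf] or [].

(a, b) ≡ (-3927, -6630) mod (ℚ^×)²; places V = {2, 3, 5, 7, 11, 13, 17, 19, ∞}.
(a,b)_3: α=-15, u≡2; β=-9, v≡1 (mod 3); (2|3)=-1, (1|3)=+1; sign (−1)^1·-1^-9·+1^-15 = +1.
(a,b)_13: α=4, u≡9; β=1, v≡4 (mod 13); (9|13)=+1, (4|13)=+1; sign (−1)^0·+1^1·+1^4 = +1.
(a,b)_7: α=3, u≡3; β=2, v≡6 (mod 7); (3|7)=-1, (6|7)=-1; sign (−1)^0·-1^2·-1^3 = -1.
(a,b)_∞: sgn(-3927)=−, sgn(-6630)=−, so -1.
(a,b)_5: α=0, u≡2; β=1, v≡1 (mod 5); (2|5)=-1, (1|5)=+1; sign (−1)^0·-1^1·+1^0 = -1.
(a,b)_19: α=-6, u≡7; β=-2, v≡6 (mod 19); (7|19)=+1, (6|19)=+1; sign (−1)^0·+1^-2·+1^-6 = +1.
(a,b)_17: α=1, u≡10; β=1, v≡8 (mod 17); (10|17)=-1, (8|17)=+1; sign (−1)^0·-1^1·+1^1 = -1.
(a,b)_2: α=36, β=19; u≡1, v≡5 (mod 8); ε(u)ε(v)=0·0, αω(v)=36·1, βω(u)=19·0; sum ≡ 0  ⇒  +1.
(a,b)_11: α=3, u≡7; β=2, v≡5 (mod 11); (7|11)=-1, (5|11)=+1; sign (−1)^0·-1^2·+1^3 = +1.
(-3927, -6630 / ℚ) ramifies at {5, 7, 17, ∞}: a division algebra.

[5, 7, 17, inf]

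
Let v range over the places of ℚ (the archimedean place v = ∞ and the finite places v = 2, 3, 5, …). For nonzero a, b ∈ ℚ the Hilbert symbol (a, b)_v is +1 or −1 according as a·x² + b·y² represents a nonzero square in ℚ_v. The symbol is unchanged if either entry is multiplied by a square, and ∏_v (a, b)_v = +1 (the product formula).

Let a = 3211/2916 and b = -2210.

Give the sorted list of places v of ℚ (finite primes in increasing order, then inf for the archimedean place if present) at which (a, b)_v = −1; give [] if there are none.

Mod squares: a ≡ 19, b ≡ -2210. Check v ∈ {∞, 2, 3, 5, 13, 17, 19}.
v=2: v_2(a)=-2, v_2(b)=1; units ≡ 3, 7 (mod 8); ε·ε+αω+βω = 1·1+-2·0+1·1 ≡ 0  ⇒  (a,b)_2 = +1.
v=13: a=13^2·(≡8), b=13^1·(≡12) mod 13; (8|13)=-1, (12|13)=+1; (−1)^{2·1·6}·(-1)^1·(+1)^2 = -1.
v=3: a=3^-6·(≡1), b=3^0·(≡1) mod 3; (1|3)=+1, (1|3)=+1; (−1)^{-6·0·1}·(+1)^0·(+1)^-6 = +1.
v=∞: 19 > 0 and -2210 < 0  ⇒  (a,b)_∞ = +1.
v=17: a=17^0·(≡13), b=17^1·(≡6) mod 17; (13|17)=+1, (6|17)=-1; (−1)^{0·1·8}·(+1)^1·(-1)^0 = +1.
v=5: a=5^0·(≡1), b=5^1·(≡3) mod 5; (1|5)=+1, (3|5)=-1; (−1)^{0·1·2}·(+1)^1·(-1)^0 = +1.
v=19: a=19^1·(≡4), b=19^0·(≡13) mod 19; (4|19)=+1, (13|19)=-1; (−1)^{1·0·9}·(+1)^0·(-1)^1 = -1.
(19, -2210 / ℚ) ramifies at {13, 19}: a division algebra.

[13, 19]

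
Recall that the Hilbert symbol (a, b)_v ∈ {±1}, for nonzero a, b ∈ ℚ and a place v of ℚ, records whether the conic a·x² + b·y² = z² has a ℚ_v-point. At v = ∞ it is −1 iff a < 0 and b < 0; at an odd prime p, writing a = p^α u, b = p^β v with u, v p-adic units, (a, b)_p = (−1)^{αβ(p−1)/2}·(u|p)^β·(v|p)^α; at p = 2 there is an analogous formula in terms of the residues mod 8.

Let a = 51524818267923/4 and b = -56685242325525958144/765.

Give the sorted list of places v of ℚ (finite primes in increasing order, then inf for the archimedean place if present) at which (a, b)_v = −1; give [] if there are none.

[2, 5, 13, 19]

Mod squares: a ≡ 323, b ≡ -24310. Check v ∈ {∞, 2, 3, 5, 7, 11, 13, 17, 19}.
v=2: v_2(a)=-2, v_2(b)=9; units ≡ 3, 5 (mod 8); ε·ε+αω+βω = 1·0+-2·1+9·1 ≡ 1  ⇒  (a,b)_2 = -1.
v=19: a=19^3·(≡4), b=19^4·(≡15) mod 19; (4|19)=+1, (15|19)=-1; (−1)^{3·4·9}·(+1)^4·(-1)^3 = -1.
v=5: a=5^0·(≡2), b=5^-1·(≡2) mod 5; (2|5)=-1, (2|5)=-1; (−1)^{0·-1·2}·(-1)^-1·(-1)^0 = -1.
v=∞: 323 > 0 and -24310 < 0  ⇒  (a,b)_∞ = +1.
v=3: a=3^2·(≡2), b=3^-2·(≡2) mod 3; (2|3)=-1, (2|3)=-1; (−1)^{2·-2·1}·(-1)^-2·(-1)^2 = +1.
v=13: a=13^2·(≡5), b=13^3·(≡7) mod 13; (5|13)=-1, (7|13)=-1; (−1)^{2·3·6}·(-1)^3·(-1)^2 = -1.
v=7: a=7^4·(≡4), b=7^4·(≡2) mod 7; (4|7)=+1, (2|7)=+1; (−1)^{4·4·3}·(+1)^4·(+1)^4 = +1.
v=17: a=17^1·(≡9), b=17^-1·(≡9) mod 17; (9|17)=+1, (9|17)=+1; (−1)^{1·-1·8}·(+1)^-1·(+1)^1 = +1.
v=11: a=11^2·(≡4), b=11^5·(≡3) mod 11; (4|11)=+1, (3|11)=+1; (−1)^{2·5·5}·(+1)^5·(+1)^2 = +1.
(323, -24310 / ℚ) ramifies at {2, 5, 13, 19}: a division algebra.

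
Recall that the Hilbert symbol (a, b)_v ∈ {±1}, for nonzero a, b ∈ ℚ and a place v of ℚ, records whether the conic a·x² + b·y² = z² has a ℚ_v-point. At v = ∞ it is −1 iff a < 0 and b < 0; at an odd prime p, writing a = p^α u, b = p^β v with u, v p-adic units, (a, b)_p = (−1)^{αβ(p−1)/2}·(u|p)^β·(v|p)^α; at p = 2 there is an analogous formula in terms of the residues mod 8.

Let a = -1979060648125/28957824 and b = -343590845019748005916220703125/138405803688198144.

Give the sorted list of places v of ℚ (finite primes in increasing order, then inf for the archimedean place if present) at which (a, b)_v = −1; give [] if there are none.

[19, inf]

Mod squares: a ≡ -4218, b ≡ -551. Check v ∈ {∞, 2, 3, 5, 7, 11, 19, 29, 37}.
v=11: a=11^2·(≡7), b=11^6·(≡7) mod 11; (7|11)=-1, (7|11)=-1; (−1)^{2·6·5}·(-1)^6·(-1)^2 = +1.
v=∞: -4218 < 0 and -551 < 0  ⇒  (a,b)_∞ = -1.
v=2: v_2(a)=-7, v_2(b)=-20; units ≡ 3, 1 (mod 8); ε·ε+αω+βω = 1·0+-7·0+-20·1 ≡ 0  ⇒  (a,b)_2 = +1.
v=19: a=19^-1·(≡1), b=19^-1·(≡17) mod 19; (1|19)=+1, (17|19)=+1; (−1)^{-1·-1·9}·(+1)^-1·(+1)^-1 = -1.
v=3: a=3^-5·(≡1), b=3^-10·(≡1) mod 3; (1|3)=+1, (1|3)=+1; (−1)^{-5·-10·1}·(+1)^-10·(+1)^-5 = +1.
v=37: a=37^1·(≡36), b=37^2·(≡4) mod 37; (36|37)=+1, (4|37)=+1; (−1)^{1·2·18}·(+1)^2·(+1)^1 = +1.
v=29: a=29^4·(≡6), b=29^9·(≡27) mod 29; (6|29)=+1, (27|29)=-1; (−1)^{4·9·14}·(+1)^9·(-1)^4 = +1.
v=7: a=7^-2·(≡6), b=7^-6·(≡2) mod 7; (6|7)=-1, (2|7)=+1; (−1)^{-2·-6·3}·(-1)^-6·(+1)^-2 = +1.
v=5: a=5^4·(≡2), b=5^10·(≡1) mod 5; (2|5)=-1, (1|5)=+1; (−1)^{4·10·2}·(-1)^10·(+1)^4 = +1.
(-4218, -551 / ℚ) ramifies at {19, ∞}: a division algebra.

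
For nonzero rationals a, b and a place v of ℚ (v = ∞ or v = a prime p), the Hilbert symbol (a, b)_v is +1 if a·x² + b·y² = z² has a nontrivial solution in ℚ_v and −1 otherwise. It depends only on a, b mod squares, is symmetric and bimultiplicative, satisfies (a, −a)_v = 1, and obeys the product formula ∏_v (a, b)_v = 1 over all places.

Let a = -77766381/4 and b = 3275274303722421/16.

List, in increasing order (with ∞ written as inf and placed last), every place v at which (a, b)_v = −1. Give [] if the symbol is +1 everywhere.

(a, b) ≡ (-176341, 173327869) mod (ℚ^×)²; places V = {2, 3, 7, 11, 13, 17, 23, 37, 41, 47, ∞}.
(a,b)_47: α=0, u≡37; β=1, v≡26 (mod 47); (37|47)=+1, (26|47)=-1; sign (−1)^0·+1^1·-1^0 = +1.
(a,b)_37: α=0, u≡27; β=1, v≡7 (mod 37); (27|37)=+1, (7|37)=+1; sign (−1)^0·+1^1·+1^0 = +1.
(a,b)_3: α=2, u≡2; β=6, v≡1 (mod 3); (2|3)=-1, (1|3)=+1; sign (−1)^0·-1^6·+1^2 = +1.
(a,b)_23: α=1, u≡15; β=2, v≡21 (mod 23); (15|23)=-1, (21|23)=-1; sign (−1)^0·-1^2·-1^1 = -1.
(a,b)_41: α=1, u≡31; β=1, v≡23 (mod 41); (31|41)=+1, (23|41)=+1; sign (−1)^0·+1^1·+1^1 = +1.
(a,b)_7: α=2, u≡5; β=2, v≡2 (mod 7); (5|7)=-1, (2|7)=+1; sign (−1)^0·-1^2·+1^2 = +1.
(a,b)_∞: sgn(-176341)=−, sgn(173327869)=+, so +1.
(a,b)_13: α=0, u≡12; β=1, v≡10 (mod 13); (12|13)=+1, (10|13)=+1; sign (−1)^0·+1^1·+1^0 = +1.
(a,b)_2: α=-2, β=-4; u≡3, v≡5 (mod 8); ε(u)ε(v)=1·0, αω(v)=-2·1, βω(u)=-4·1; sum ≡ 0  ⇒  +1.
(a,b)_17: α=1, u≡5; β=1, v≡12 (mod 17); (5|17)=-1, (12|17)=-1; sign (−1)^0·-1^1·-1^1 = +1.
(a,b)_11: α=1, u≡10; β=1, v≡2 (mod 11); (10|11)=-1, (2|11)=-1; sign (−1)^1·-1^1·-1^1 = -1.
(-176341, 173327869 / ℚ) ramifies at {11, 23}: a division algebra.

[11, 23]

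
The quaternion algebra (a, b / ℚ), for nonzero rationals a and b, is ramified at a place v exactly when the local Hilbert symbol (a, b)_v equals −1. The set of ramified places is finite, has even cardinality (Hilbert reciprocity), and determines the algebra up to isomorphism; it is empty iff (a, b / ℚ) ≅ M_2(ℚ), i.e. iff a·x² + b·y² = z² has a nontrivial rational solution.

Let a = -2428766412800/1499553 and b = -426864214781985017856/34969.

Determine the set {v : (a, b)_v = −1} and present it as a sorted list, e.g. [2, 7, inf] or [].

Mod squares: a ≡ -3094, b ≡ -741. Check v ∈ {∞, 2, 3, 5, 7, 11, 13, 17, 19}.
v=3: a=3^-6·(≡2), b=3^1·(≡2) mod 3; (2|3)=-1, (2|3)=-1; (−1)^{-6·1·1}·(-1)^1·(-1)^-6 = -1.
v=∞: -3094 < 0 and -741 < 0  ⇒  (a,b)_∞ = -1.
v=17: a=17^-1·(≡7), b=17^-2·(≡10) mod 17; (7|17)=-1, (10|17)=-1; (−1)^{-1·-2·8}·(-1)^-2·(-1)^-1 = -1.
v=2: v_2(a)=13, v_2(b)=12; units ≡ 5, 3 (mod 8); ε·ε+αω+βω = 0·1+13·1+12·1 ≡ 1  ⇒  (a,b)_2 = -1.
v=7: a=7^1·(≡5), b=7^2·(≡1) mod 7; (5|7)=-1, (1|7)=+1; (−1)^{1·2·3}·(-1)^2·(+1)^1 = +1.
v=5: a=5^2·(≡1), b=5^0·(≡1) mod 5; (1|5)=+1, (1|5)=+1; (−1)^{2·0·2}·(+1)^0·(+1)^2 = +1.
v=19: a=19^4·(≡14), b=19^9·(≡10) mod 19; (14|19)=-1, (10|19)=-1; (−1)^{4·9·9}·(-1)^9·(-1)^4 = -1.
v=11: a=11^-2·(≡6), b=11^-2·(≡2) mod 11; (6|11)=-1, (2|11)=-1; (−1)^{-2·-2·5}·(-1)^-2·(-1)^-2 = +1.
v=13: a=13^1·(≡3), b=13^3·(≡7) mod 13; (3|13)=+1, (7|13)=-1; (−1)^{1·3·6}·(+1)^3·(-1)^1 = -1.
(-3094, -741 / ℚ) ramifies at {2, 3, 13, 17, 19, ∞}: a division algebra.

[2, 3, 13, 17, 19, inf]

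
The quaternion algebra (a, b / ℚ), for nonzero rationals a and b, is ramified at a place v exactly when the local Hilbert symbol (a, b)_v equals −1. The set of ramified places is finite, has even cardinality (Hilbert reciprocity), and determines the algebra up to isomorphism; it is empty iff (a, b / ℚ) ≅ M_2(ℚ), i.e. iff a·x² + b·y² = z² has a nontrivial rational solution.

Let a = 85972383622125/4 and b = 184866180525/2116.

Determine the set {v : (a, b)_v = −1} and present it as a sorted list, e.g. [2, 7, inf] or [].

[7, 13]

(a, b) ≡ (1365, 741) mod (ℚ^×)²; places V = {2, 3, 5, 7, 11, 13, 19, 23, ∞}.
(a,b)_3: α=7, u≡2; β=11, v≡1 (mod 3); (2|3)=-1, (1|3)=+1; sign (−1)^1·-1^11·+1^7 = +1.
(a,b)_∞: sgn(1365)=+, sgn(741)=+, so +1.
(a,b)_2: α=-2, β=-2; u≡5, v≡5 (mod 8); ε(u)ε(v)=0·0, αω(v)=-2·1, βω(u)=-2·1; sum ≡ 0  ⇒  +1.
(a,b)_13: α=5, u≡12; β=3, v≡5 (mod 13); (12|13)=+1, (5|13)=-1; sign (−1)^0·+1^3·-1^5 = -1.
(a,b)_11: α=2, u≡3; β=0, v≡1 (mod 11); (3|11)=+1, (1|11)=+1; sign (−1)^0·+1^0·+1^2 = +1.
(a,b)_5: α=3, u≡3; β=2, v≡1 (mod 5); (3|5)=-1, (1|5)=+1; sign (−1)^0·-1^2·+1^3 = +1.
(a,b)_19: α=0, u≡11; β=1, v≡16 (mod 19); (11|19)=+1, (16|19)=+1; sign (−1)^0·+1^1·+1^0 = +1.
(a,b)_23: α=0, u≡12; β=-2, v≡22 (mod 23); (12|23)=+1, (22|23)=-1; sign (−1)^0·+1^-2·-1^0 = +1.
(a,b)_7: α=1, u≡5; β=0, v≡6 (mod 7); (5|7)=-1, (6|7)=-1; sign (−1)^0·-1^0·-1^1 = -1.
|Ram(1365, 741)| = 2, even; anisotropic at {7, 13}.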